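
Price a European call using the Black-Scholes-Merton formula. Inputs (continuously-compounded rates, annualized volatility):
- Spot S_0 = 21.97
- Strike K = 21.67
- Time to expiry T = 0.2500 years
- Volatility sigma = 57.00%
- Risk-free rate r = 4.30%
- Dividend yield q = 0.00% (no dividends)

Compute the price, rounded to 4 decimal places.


d1 = (ln(S/K) + (r - q + 0.5*sigma^2) * T) / (sigma * sqrt(T)) = 0.22846165
d2 = d1 - sigma * sqrt(T) = -0.05653835
exp(-rT) = 0.98930757; exp(-qT) = 1.00000000
C = S_0 * exp(-qT) * N(d1) - K * exp(-rT) * N(d2)
N(d1) = 0.59035632; N(d2) = 0.47745647
C = 21.9700 * 1.00000000 * 0.59035632 - 21.6700 * 0.98930757 * 0.47745647 = 2.7343

Answer: Price = 2.7343


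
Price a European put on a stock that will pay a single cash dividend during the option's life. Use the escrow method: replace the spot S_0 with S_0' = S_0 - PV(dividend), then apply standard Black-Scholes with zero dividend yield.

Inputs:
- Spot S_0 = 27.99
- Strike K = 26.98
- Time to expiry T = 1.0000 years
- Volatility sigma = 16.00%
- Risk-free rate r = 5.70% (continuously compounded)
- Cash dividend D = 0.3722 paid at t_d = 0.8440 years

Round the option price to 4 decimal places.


Answer: Price = 0.8304

Derivation:
PV(D) = D * exp(-r * t_d) = 0.3722 * 0.95303085 = 0.35471808
S_0' = S_0 - PV(D) = 27.9900 - 0.35471808 = 27.63528192
d1 = (ln(S_0'/K) + (r + sigma^2/2)*T) / (sigma*sqrt(T)) = 0.58623397
d2 = d1 - sigma*sqrt(T) = 0.42623397
exp(-rT) = 0.94459407
N(-d1) = 0.27885915; N(-d2) = 0.33496868
P = K * exp(-rT) * N(-d2) - S_0' * N(-d1) = 26.9800 * 0.94459407 * 0.33496868 - 27.63528192 * 0.27885915 = 0.8304


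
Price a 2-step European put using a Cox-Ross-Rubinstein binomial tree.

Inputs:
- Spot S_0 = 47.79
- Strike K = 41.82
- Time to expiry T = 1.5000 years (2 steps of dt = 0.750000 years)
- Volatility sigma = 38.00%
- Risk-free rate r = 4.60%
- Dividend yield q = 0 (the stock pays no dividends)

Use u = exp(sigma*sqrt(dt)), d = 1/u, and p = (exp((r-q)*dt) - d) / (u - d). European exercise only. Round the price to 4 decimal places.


Answer: Price = V(0,0) = 4.4623

Derivation:
dt = T/N = 0.750000
u = exp(sigma*sqrt(dt)) = 1.389702; d = 1/u = 0.719579
p = (exp((r-q)*dt) - d) / (u - d) = 0.470844
Discount per step: exp(-r*dt) = 0.966088
Stock lattice S(k, i) with i counting down-moves:
  k=0: S(0,0) = 47.7900
  k=1: S(1,0) = 66.4139; S(1,1) = 34.3887
  k=2: S(2,0) = 92.2955; S(2,1) = 47.7900; S(2,2) = 24.7453
Terminal payoffs V(N, i) = max(K - S_T, 0):
  V(2,0) = 0.000000; V(2,1) = 0.000000; V(2,2) = 17.074662
Backward induction: V(k, i) = exp(-r*dt) * [p * V(k+1, i) + (1-p) * V(k+1, i+1)].
  V(1,0) = exp(-r*dt) * [p*0.000000 + (1-p)*0.000000] = 0.000000
  V(1,1) = exp(-r*dt) * [p*0.000000 + (1-p)*17.074662] = 8.728770
  V(0,0) = exp(-r*dt) * [p*0.000000 + (1-p)*8.728770] = 4.462251


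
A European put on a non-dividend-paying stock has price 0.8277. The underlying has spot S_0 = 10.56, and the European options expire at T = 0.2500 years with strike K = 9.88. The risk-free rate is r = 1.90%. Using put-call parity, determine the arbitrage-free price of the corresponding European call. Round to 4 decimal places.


Answer: Call price = 1.5545

Derivation:
Put-call parity: C - P = S_0 * exp(-qT) - K * exp(-rT).
S_0 * exp(-qT) = 10.5600 * 1.00000000 = 10.56000000
K * exp(-rT) = 9.8800 * 0.99526126 = 9.83318128
C = P + S*exp(-qT) - K*exp(-rT)
C = 0.8277 + 10.56000000 - 9.83318128 = 1.5545


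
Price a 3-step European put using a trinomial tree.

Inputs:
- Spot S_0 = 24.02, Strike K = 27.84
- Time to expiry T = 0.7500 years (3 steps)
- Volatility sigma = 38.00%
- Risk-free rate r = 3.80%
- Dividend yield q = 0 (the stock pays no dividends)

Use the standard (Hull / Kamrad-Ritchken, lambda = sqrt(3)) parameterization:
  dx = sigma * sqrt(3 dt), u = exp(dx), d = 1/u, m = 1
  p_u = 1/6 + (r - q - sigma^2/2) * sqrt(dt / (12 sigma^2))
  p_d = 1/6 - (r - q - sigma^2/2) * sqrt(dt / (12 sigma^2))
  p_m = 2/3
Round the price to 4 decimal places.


dt = T/N = 0.250000; dx = sigma*sqrt(3*dt) = 0.329090
u = exp(dx) = 1.389702; d = 1/u = 0.719579
p_u = 0.153676, p_m = 0.666667, p_d = 0.179657
Discount per step: exp(-r*dt) = 0.990545
Stock lattice S(k, j) with j the centered position index:
  k=0: S(0,+0) = 24.0200
  k=1: S(1,-1) = 17.2843; S(1,+0) = 24.0200; S(1,+1) = 33.3807
  k=2: S(2,-2) = 12.4374; S(2,-1) = 17.2843; S(2,+0) = 24.0200; S(2,+1) = 33.3807; S(2,+2) = 46.3892
  k=3: S(3,-3) = 8.9497; S(3,-2) = 12.4374; S(3,-1) = 17.2843; S(3,+0) = 24.0200; S(3,+1) = 33.3807; S(3,+2) = 46.3892; S(3,+3) = 64.4671
Terminal payoffs V(N, j) = max(K - S_T, 0):
  V(3,-3) = 18.890319; V(3,-2) = 15.402607; V(3,-1) = 10.555724; V(3,+0) = 3.820000; V(3,+1) = 0.000000; V(3,+2) = 0.000000; V(3,+3) = 0.000000
Backward induction: V(k, j) = exp(-r*dt) * [p_u * V(k+1, j+1) + p_m * V(k+1, j) + p_d * V(k+1, j-1)]
  V(2,-2) = exp(-r*dt) * [p_u*10.555724 + p_m*15.402607 + p_d*18.890319] = 15.139834
  V(2,-1) = exp(-r*dt) * [p_u*3.820000 + p_m*10.555724 + p_d*15.402607] = 10.293129
  V(2,+0) = exp(-r*dt) * [p_u*0.000000 + p_m*3.820000 + p_d*10.555724] = 4.401068
  V(2,+1) = exp(-r*dt) * [p_u*0.000000 + p_m*0.000000 + p_d*3.820000] = 0.679801
  V(2,+2) = exp(-r*dt) * [p_u*0.000000 + p_m*0.000000 + p_d*0.000000] = 0.000000
  V(1,-1) = exp(-r*dt) * [p_u*4.401068 + p_m*10.293129 + p_d*15.139834] = 10.161410
  V(1,+0) = exp(-r*dt) * [p_u*0.679801 + p_m*4.401068 + p_d*10.293129] = 4.841534
  V(1,+1) = exp(-r*dt) * [p_u*0.000000 + p_m*0.679801 + p_d*4.401068] = 1.232123
  V(0,+0) = exp(-r*dt) * [p_u*1.232123 + p_m*4.841534 + p_d*10.161410] = 5.193037

Answer: Price = V(0,0) = 5.1930


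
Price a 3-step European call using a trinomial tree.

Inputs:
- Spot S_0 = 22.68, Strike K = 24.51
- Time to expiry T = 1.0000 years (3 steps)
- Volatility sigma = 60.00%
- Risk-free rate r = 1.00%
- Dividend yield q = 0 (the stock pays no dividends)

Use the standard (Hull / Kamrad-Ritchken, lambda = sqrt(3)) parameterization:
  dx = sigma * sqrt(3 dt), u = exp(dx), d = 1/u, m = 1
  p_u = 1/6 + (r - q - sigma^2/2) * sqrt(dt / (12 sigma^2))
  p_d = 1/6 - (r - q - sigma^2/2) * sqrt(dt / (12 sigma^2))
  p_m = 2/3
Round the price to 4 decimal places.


dt = T/N = 0.333333; dx = sigma*sqrt(3*dt) = 0.600000
u = exp(dx) = 1.822119; d = 1/u = 0.548812
p_u = 0.119444, p_m = 0.666667, p_d = 0.213889
Discount per step: exp(-r*dt) = 0.996672
Stock lattice S(k, j) with j the centered position index:
  k=0: S(0,+0) = 22.6800
  k=1: S(1,-1) = 12.4470; S(1,+0) = 22.6800; S(1,+1) = 41.3257
  k=2: S(2,-2) = 6.8311; S(2,-1) = 12.4470; S(2,+0) = 22.6800; S(2,+1) = 41.3257; S(2,+2) = 75.3003
  k=3: S(3,-3) = 3.7490; S(3,-2) = 6.8311; S(3,-1) = 12.4470; S(3,+0) = 22.6800; S(3,+1) = 41.3257; S(3,+2) = 75.3003; S(3,+3) = 137.2060
Terminal payoffs V(N, j) = max(S_T - K, 0):
  V(3,-3) = 0.000000; V(3,-2) = 0.000000; V(3,-1) = 0.000000; V(3,+0) = 0.000000; V(3,+1) = 16.815654; V(3,+2) = 50.790252; V(3,+3) = 112.696004
Backward induction: V(k, j) = exp(-r*dt) * [p_u * V(k+1, j+1) + p_m * V(k+1, j) + p_d * V(k+1, j-1)]
  V(2,-2) = exp(-r*dt) * [p_u*0.000000 + p_m*0.000000 + p_d*0.000000] = 0.000000
  V(2,-1) = exp(-r*dt) * [p_u*0.000000 + p_m*0.000000 + p_d*0.000000] = 0.000000
  V(2,+0) = exp(-r*dt) * [p_u*16.815654 + p_m*0.000000 + p_d*0.000000] = 2.001853
  V(2,+1) = exp(-r*dt) * [p_u*50.790252 + p_m*16.815654 + p_d*0.000000] = 17.219555
  V(2,+2) = exp(-r*dt) * [p_u*112.696004 + p_m*50.790252 + p_d*16.815654] = 50.748318
  V(1,-1) = exp(-r*dt) * [p_u*2.001853 + p_m*0.000000 + p_d*0.000000] = 0.238314
  V(1,+0) = exp(-r*dt) * [p_u*17.219555 + p_m*2.001853 + p_d*0.000000] = 3.380063
  V(1,+1) = exp(-r*dt) * [p_u*50.748318 + p_m*17.219555 + p_d*2.001853] = 17.909684
  V(0,+0) = exp(-r*dt) * [p_u*17.909684 + p_m*3.380063 + p_d*0.238314] = 4.428773

Answer: Price = V(0,0) = 4.4288


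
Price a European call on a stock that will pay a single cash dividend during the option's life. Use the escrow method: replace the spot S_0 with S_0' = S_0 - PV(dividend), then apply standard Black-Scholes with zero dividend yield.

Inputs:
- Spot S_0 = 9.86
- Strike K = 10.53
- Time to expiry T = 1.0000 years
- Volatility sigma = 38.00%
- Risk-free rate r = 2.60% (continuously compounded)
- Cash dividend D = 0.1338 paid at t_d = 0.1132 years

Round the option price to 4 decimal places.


PV(D) = D * exp(-r * t_d) = 0.1338 * 0.99706113 = 0.13340678
S_0' = S_0 - PV(D) = 9.8600 - 0.13340678 = 9.72659322
d1 = (ln(S_0'/K) + (r + sigma^2/2)*T) / (sigma*sqrt(T)) = 0.04956678
d2 = d1 - sigma*sqrt(T) = -0.33043322
exp(-rT) = 0.97433509
N(d1) = 0.51976619; N(d2) = 0.37053632
C = S_0' * N(d1) - K * exp(-rT) * N(d2) = 9.72659322 * 0.51976619 - 10.5300 * 0.97433509 * 0.37053632 = 1.2539

Answer: Price = 1.2539


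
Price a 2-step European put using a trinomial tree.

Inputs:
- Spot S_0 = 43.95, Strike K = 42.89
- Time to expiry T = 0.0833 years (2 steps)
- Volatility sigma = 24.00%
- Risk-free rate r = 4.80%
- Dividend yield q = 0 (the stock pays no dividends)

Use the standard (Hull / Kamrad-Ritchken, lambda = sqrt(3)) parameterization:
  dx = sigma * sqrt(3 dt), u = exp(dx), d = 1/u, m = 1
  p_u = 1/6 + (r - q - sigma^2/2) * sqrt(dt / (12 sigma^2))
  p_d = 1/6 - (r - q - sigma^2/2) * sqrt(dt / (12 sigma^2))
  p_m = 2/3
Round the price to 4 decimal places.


dt = T/N = 0.041650; dx = sigma*sqrt(3*dt) = 0.084836
u = exp(dx) = 1.088538; d = 1/u = 0.918663
p_u = 0.171380, p_m = 0.666667, p_d = 0.161954
Discount per step: exp(-r*dt) = 0.998003
Stock lattice S(k, j) with j the centered position index:
  k=0: S(0,+0) = 43.9500
  k=1: S(1,-1) = 40.3752; S(1,+0) = 43.9500; S(1,+1) = 47.8413
  k=2: S(2,-2) = 37.0912; S(2,-1) = 40.3752; S(2,+0) = 43.9500; S(2,+1) = 47.8413; S(2,+2) = 52.0770
Terminal payoffs V(N, j) = max(K - S_T, 0):
  V(2,-2) = 5.798756; V(2,-1) = 2.514758; V(2,+0) = 0.000000; V(2,+1) = 0.000000; V(2,+2) = 0.000000
Backward induction: V(k, j) = exp(-r*dt) * [p_u * V(k+1, j+1) + p_m * V(k+1, j) + p_d * V(k+1, j-1)]
  V(1,-1) = exp(-r*dt) * [p_u*0.000000 + p_m*2.514758 + p_d*5.798756] = 2.610410
  V(1,+0) = exp(-r*dt) * [p_u*0.000000 + p_m*0.000000 + p_d*2.514758] = 0.406461
  V(1,+1) = exp(-r*dt) * [p_u*0.000000 + p_m*0.000000 + p_d*0.000000] = 0.000000
  V(0,+0) = exp(-r*dt) * [p_u*0.000000 + p_m*0.406461 + p_d*2.610410] = 0.692353

Answer: Price = V(0,0) = 0.6924


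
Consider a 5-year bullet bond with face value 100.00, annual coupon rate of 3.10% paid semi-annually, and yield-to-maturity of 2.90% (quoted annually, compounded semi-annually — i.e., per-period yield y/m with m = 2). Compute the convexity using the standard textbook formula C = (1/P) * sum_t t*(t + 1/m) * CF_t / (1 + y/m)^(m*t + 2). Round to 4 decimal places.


Answer: Convexity = 24.3939

Derivation:
Coupon per period c = face * coupon_rate / m = 1.550000
Periods per year m = 2; per-period yield y/m = 0.014500
Number of cashflows N = 10
Cashflows (t years, CF_t, discount factor 1/(1+y/m)^(m*t), PV):
  t = 0.5000: CF_t = 1.550000, DF = 0.985707, PV = 1.527846
  t = 1.0000: CF_t = 1.550000, DF = 0.971619, PV = 1.506009
  t = 1.5000: CF_t = 1.550000, DF = 0.957732, PV = 1.484484
  t = 2.0000: CF_t = 1.550000, DF = 0.944043, PV = 1.463267
  t = 2.5000: CF_t = 1.550000, DF = 0.930550, PV = 1.442353
  t = 3.0000: CF_t = 1.550000, DF = 0.917250, PV = 1.421737
  t = 3.5000: CF_t = 1.550000, DF = 0.904140, PV = 1.401417
  t = 4.0000: CF_t = 1.550000, DF = 0.891217, PV = 1.381387
  t = 4.5000: CF_t = 1.550000, DF = 0.878479, PV = 1.361643
  t = 5.0000: CF_t = 101.550000, DF = 0.865923, PV = 87.934523
Price P = sum_t PV_t = 100.924666
Convexity numerator sum_t t*(t + 1/m) * CF_t / (1+y/m)^(m*t + 2):
  t = 0.5000: term = 0.742242
  t = 1.0000: term = 2.194900
  t = 1.5000: term = 4.327058
  t = 2.0000: term = 7.108687
  t = 2.5000: term = 10.510626
  t = 3.0000: term = 14.504561
  t = 3.5000: term = 19.063001
  t = 4.0000: term = 24.159263
  t = 4.5000: term = 29.767451
  t = 5.0000: term = 2349.567927
Convexity = (1/P) * sum = 2461.945717 / 100.924666 = 24.393895


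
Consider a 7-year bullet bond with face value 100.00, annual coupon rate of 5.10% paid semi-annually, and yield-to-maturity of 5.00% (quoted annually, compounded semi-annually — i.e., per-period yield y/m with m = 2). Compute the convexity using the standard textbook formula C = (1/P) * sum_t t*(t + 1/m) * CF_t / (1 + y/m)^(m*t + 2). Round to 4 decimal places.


Coupon per period c = face * coupon_rate / m = 2.550000
Periods per year m = 2; per-period yield y/m = 0.025000
Number of cashflows N = 14
Cashflows (t years, CF_t, discount factor 1/(1+y/m)^(m*t), PV):
  t = 0.5000: CF_t = 2.550000, DF = 0.975610, PV = 2.487805
  t = 1.0000: CF_t = 2.550000, DF = 0.951814, PV = 2.427127
  t = 1.5000: CF_t = 2.550000, DF = 0.928599, PV = 2.367928
  t = 2.0000: CF_t = 2.550000, DF = 0.905951, PV = 2.310174
  t = 2.5000: CF_t = 2.550000, DF = 0.883854, PV = 2.253828
  t = 3.0000: CF_t = 2.550000, DF = 0.862297, PV = 2.198857
  t = 3.5000: CF_t = 2.550000, DF = 0.841265, PV = 2.145226
  t = 4.0000: CF_t = 2.550000, DF = 0.820747, PV = 2.092904
  t = 4.5000: CF_t = 2.550000, DF = 0.800728, PV = 2.041857
  t = 5.0000: CF_t = 2.550000, DF = 0.781198, PV = 1.992056
  t = 5.5000: CF_t = 2.550000, DF = 0.762145, PV = 1.943469
  t = 6.0000: CF_t = 2.550000, DF = 0.743556, PV = 1.896068
  t = 6.5000: CF_t = 2.550000, DF = 0.725420, PV = 1.849822
  t = 7.0000: CF_t = 102.550000, DF = 0.707727, PV = 72.577424
Price P = sum_t PV_t = 100.584546
Convexity numerator sum_t t*(t + 1/m) * CF_t / (1+y/m)^(m*t + 2):
  t = 0.5000: term = 1.183964
  t = 1.0000: term = 3.465261
  t = 1.5000: term = 6.761485
  t = 2.0000: term = 10.994285
  t = 2.5000: term = 16.089198
  t = 3.0000: term = 21.975489
  t = 3.5000: term = 28.586003
  t = 4.0000: term = 35.857007
  t = 4.5000: term = 43.728057
  t = 5.0000: term = 52.141856
  t = 5.5000: term = 61.044125
  t = 6.0000: term = 70.383470
  t = 6.5000: term = 80.111266
  t = 7.0000: term = 3626.712439
Convexity = (1/P) * sum = 4059.033905 / 100.584546 = 40.354449

Answer: Convexity = 40.3544


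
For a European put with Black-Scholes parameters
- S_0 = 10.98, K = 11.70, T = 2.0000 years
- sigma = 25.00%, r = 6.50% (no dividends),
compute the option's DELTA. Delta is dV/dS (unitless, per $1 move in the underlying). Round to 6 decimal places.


d1 = 0.3648291820; d2 = 0.0112757914
phi(d1) = 0.3732567721; exp(-qT) = 1.0000000000; exp(-rT) = 0.8780954309
N(-d1) = 0.3576194601
Delta = -exp(-qT) * N(-d1) = -1.0000000000 * 0.3576194601 = -0.357619

Answer: Delta = -0.357619


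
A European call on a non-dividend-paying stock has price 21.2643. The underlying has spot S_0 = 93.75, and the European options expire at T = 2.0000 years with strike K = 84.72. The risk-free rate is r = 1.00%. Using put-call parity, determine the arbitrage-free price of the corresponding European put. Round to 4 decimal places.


Put-call parity: C - P = S_0 * exp(-qT) - K * exp(-rT).
S_0 * exp(-qT) = 93.7500 * 1.00000000 = 93.75000000
K * exp(-rT) = 84.7200 * 0.98019867 = 83.04243160
P = C - S*exp(-qT) + K*exp(-rT)
P = 21.2643 - 93.75000000 + 83.04243160 = 10.5567

Answer: Put price = 10.5567


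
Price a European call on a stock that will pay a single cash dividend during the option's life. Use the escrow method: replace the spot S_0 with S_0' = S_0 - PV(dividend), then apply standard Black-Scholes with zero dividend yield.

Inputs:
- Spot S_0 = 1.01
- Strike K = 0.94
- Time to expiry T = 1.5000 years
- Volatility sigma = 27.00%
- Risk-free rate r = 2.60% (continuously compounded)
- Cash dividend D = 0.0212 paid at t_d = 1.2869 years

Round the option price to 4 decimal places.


Answer: Price = 0.1716

Derivation:
PV(D) = D * exp(-r * t_d) = 0.0212 * 0.96709417 = 0.02050240
S_0' = S_0 - PV(D) = 1.0100 - 0.02050240 = 0.98949760
d1 = (ln(S_0'/K) + (r + sigma^2/2)*T) / (sigma*sqrt(T)) = 0.43846613
d2 = d1 - sigma*sqrt(T) = 0.10778501
exp(-rT) = 0.96175071
N(d1) = 0.66947579; N(d2) = 0.54291688
C = S_0' * N(d1) - K * exp(-rT) * N(d2) = 0.98949760 * 0.66947579 - 0.9400 * 0.96175071 * 0.54291688 = 0.1716


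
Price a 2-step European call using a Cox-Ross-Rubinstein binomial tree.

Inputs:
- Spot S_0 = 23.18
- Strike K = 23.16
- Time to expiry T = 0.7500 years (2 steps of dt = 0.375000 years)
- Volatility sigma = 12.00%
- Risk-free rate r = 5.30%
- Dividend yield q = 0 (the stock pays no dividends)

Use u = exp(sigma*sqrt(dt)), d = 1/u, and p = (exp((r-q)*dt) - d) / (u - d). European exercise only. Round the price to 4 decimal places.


Answer: Price = V(0,0) = 1.3638

Derivation:
dt = T/N = 0.375000
u = exp(sigma*sqrt(dt)) = 1.076252; d = 1/u = 0.929150
p = (exp((r-q)*dt) - d) / (u - d) = 0.618099
Discount per step: exp(-r*dt) = 0.980321
Stock lattice S(k, i) with i counting down-moves:
  k=0: S(0,0) = 23.1800
  k=1: S(1,0) = 24.9475; S(1,1) = 21.5377
  k=2: S(2,0) = 26.8498; S(2,1) = 23.1800; S(2,2) = 20.0118
Terminal payoffs V(N, i) = max(S_T - K, 0):
  V(2,0) = 3.689823; V(2,1) = 0.020000; V(2,2) = 0.000000
Backward induction: V(k, i) = exp(-r*dt) * [p * V(k+1, i) + (1-p) * V(k+1, i+1)].
  V(1,0) = exp(-r*dt) * [p*3.689823 + (1-p)*0.020000] = 2.243284
  V(1,1) = exp(-r*dt) * [p*0.020000 + (1-p)*0.000000] = 0.012119
  V(0,0) = exp(-r*dt) * [p*2.243284 + (1-p)*0.012119] = 1.363823


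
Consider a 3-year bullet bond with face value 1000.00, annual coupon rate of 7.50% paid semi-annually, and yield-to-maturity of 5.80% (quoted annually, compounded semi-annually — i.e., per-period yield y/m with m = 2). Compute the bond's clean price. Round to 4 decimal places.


Coupon per period c = face * coupon_rate / m = 37.500000
Periods per year m = 2; per-period yield y/m = 0.029000
Number of cashflows N = 6
Cashflows (t years, CF_t, discount factor 1/(1+y/m)^(m*t), PV):
  t = 0.5000: CF_t = 37.500000, DF = 0.971817, PV = 36.443149
  t = 1.0000: CF_t = 37.500000, DF = 0.944429, PV = 35.416082
  t = 1.5000: CF_t = 37.500000, DF = 0.917812, PV = 34.417961
  t = 2.0000: CF_t = 37.500000, DF = 0.891946, PV = 33.447970
  t = 2.5000: CF_t = 37.500000, DF = 0.866808, PV = 32.505316
  t = 3.0000: CF_t = 1037.500000, DF = 0.842379, PV = 873.968655
Price P = sum_t PV_t = 1046.199134

Answer: Price = 1046.1991


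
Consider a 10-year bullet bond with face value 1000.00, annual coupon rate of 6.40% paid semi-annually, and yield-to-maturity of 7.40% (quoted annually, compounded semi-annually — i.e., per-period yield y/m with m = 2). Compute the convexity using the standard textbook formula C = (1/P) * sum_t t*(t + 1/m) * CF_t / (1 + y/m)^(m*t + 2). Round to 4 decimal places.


Coupon per period c = face * coupon_rate / m = 32.000000
Periods per year m = 2; per-period yield y/m = 0.037000
Number of cashflows N = 20
Cashflows (t years, CF_t, discount factor 1/(1+y/m)^(m*t), PV):
  t = 0.5000: CF_t = 32.000000, DF = 0.964320, PV = 30.858245
  t = 1.0000: CF_t = 32.000000, DF = 0.929913, PV = 29.757228
  t = 1.5000: CF_t = 32.000000, DF = 0.896734, PV = 28.695494
  t = 2.0000: CF_t = 32.000000, DF = 0.864739, PV = 27.671643
  t = 2.5000: CF_t = 32.000000, DF = 0.833885, PV = 26.684323
  t = 3.0000: CF_t = 32.000000, DF = 0.804132, PV = 25.732231
  t = 3.5000: CF_t = 32.000000, DF = 0.775441, PV = 24.814109
  t = 4.0000: CF_t = 32.000000, DF = 0.747773, PV = 23.928745
  t = 4.5000: CF_t = 32.000000, DF = 0.721093, PV = 23.074971
  t = 5.0000: CF_t = 32.000000, DF = 0.695364, PV = 22.251660
  t = 5.5000: CF_t = 32.000000, DF = 0.670554, PV = 21.457724
  t = 6.0000: CF_t = 32.000000, DF = 0.646629, PV = 20.692116
  t = 6.5000: CF_t = 32.000000, DF = 0.623557, PV = 19.953824
  t = 7.0000: CF_t = 32.000000, DF = 0.601309, PV = 19.241875
  t = 7.5000: CF_t = 32.000000, DF = 0.579854, PV = 18.555328
  t = 8.0000: CF_t = 32.000000, DF = 0.559165, PV = 17.893277
  t = 8.5000: CF_t = 32.000000, DF = 0.539214, PV = 17.254847
  t = 9.0000: CF_t = 32.000000, DF = 0.519975, PV = 16.639197
  t = 9.5000: CF_t = 32.000000, DF = 0.501422, PV = 16.045513
  t = 10.0000: CF_t = 1032.000000, DF = 0.483532, PV = 499.004623
Price P = sum_t PV_t = 930.206975
Convexity numerator sum_t t*(t + 1/m) * CF_t / (1+y/m)^(m*t + 2):
  t = 0.5000: term = 14.347747
  t = 1.0000: term = 41.507465
  t = 1.5000: term = 80.052970
  t = 2.0000: term = 128.661155
  t = 2.5000: term = 186.105817
  t = 3.0000: term = 251.251826
  t = 3.5000: term = 323.049599
  t = 4.0000: term = 400.529879
  t = 4.5000: term = 482.798794
  t = 5.0000: term = 569.033186
  t = 5.5000: term = 658.476204
  t = 6.0000: term = 750.433125
  t = 6.5000: term = 844.267418
  t = 7.0000: term = 939.397023
  t = 7.5000: term = 1035.290837
  t = 8.0000: term = 1131.465395
  t = 8.5000: term = 1227.481745
  t = 9.0000: term = 1322.942490
  t = 9.5000: term = 1417.489007
  t = 10.0000: term = 48723.261931
Convexity = (1/P) * sum = 60527.843612 / 930.206975 = 65.069221

Answer: Convexity = 65.0692


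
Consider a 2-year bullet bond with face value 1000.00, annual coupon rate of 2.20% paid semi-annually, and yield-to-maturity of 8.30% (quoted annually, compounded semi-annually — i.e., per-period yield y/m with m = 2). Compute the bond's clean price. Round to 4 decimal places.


Coupon per period c = face * coupon_rate / m = 11.000000
Periods per year m = 2; per-period yield y/m = 0.041500
Number of cashflows N = 4
Cashflows (t years, CF_t, discount factor 1/(1+y/m)^(m*t), PV):
  t = 0.5000: CF_t = 11.000000, DF = 0.960154, PV = 10.561690
  t = 1.0000: CF_t = 11.000000, DF = 0.921895, PV = 10.140845
  t = 1.5000: CF_t = 11.000000, DF = 0.885161, PV = 9.736769
  t = 2.0000: CF_t = 1011.000000, DF = 0.849890, PV = 859.239153
Price P = sum_t PV_t = 889.678457

Answer: Price = 889.6785


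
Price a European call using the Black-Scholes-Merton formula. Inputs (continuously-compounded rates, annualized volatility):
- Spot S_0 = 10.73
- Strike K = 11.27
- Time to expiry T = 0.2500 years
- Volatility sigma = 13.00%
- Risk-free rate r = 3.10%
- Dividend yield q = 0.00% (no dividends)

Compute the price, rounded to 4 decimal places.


d1 = (ln(S/K) + (r - q + 0.5*sigma^2) * T) / (sigma * sqrt(T)) = -0.60366571
d2 = d1 - sigma * sqrt(T) = -0.66866571
exp(-rT) = 0.99227995; exp(-qT) = 1.00000000
C = S_0 * exp(-qT) * N(d1) - K * exp(-rT) * N(d2)
N(d1) = 0.27303296; N(d2) = 0.25185437
C = 10.7300 * 1.00000000 * 0.27303296 - 11.2700 * 0.99227995 * 0.25185437 = 0.1132

Answer: Price = 0.1132


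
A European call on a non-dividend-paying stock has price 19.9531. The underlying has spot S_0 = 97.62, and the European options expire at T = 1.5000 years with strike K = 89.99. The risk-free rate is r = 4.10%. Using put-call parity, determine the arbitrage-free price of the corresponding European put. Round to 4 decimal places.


Answer: Put price = 6.9555

Derivation:
Put-call parity: C - P = S_0 * exp(-qT) - K * exp(-rT).
S_0 * exp(-qT) = 97.6200 * 1.00000000 = 97.62000000
K * exp(-rT) = 89.9900 * 0.94035295 = 84.62236159
P = C - S*exp(-qT) + K*exp(-rT)
P = 19.9531 - 97.62000000 + 84.62236159 = 6.9555


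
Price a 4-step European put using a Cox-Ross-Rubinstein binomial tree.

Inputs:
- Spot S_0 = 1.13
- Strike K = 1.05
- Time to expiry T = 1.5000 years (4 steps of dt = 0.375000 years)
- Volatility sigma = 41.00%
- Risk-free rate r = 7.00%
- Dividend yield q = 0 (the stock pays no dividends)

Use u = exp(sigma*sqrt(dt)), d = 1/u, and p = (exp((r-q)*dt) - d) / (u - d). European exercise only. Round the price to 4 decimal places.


Answer: Price = V(0,0) = 0.1245

Derivation:
dt = T/N = 0.375000
u = exp(sigma*sqrt(dt)) = 1.285404; d = 1/u = 0.777966
p = (exp((r-q)*dt) - d) / (u - d) = 0.489975
Discount per step: exp(-r*dt) = 0.974092
Stock lattice S(k, i) with i counting down-moves:
  k=0: S(0,0) = 1.1300
  k=1: S(1,0) = 1.4525; S(1,1) = 0.8791
  k=2: S(2,0) = 1.8671; S(2,1) = 1.1300; S(2,2) = 0.6839
  k=3: S(3,0) = 2.3999; S(3,1) = 1.4525; S(3,2) = 0.8791; S(3,3) = 0.5321
  k=4: S(4,0) = 3.0849; S(4,1) = 1.8671; S(4,2) = 1.1300; S(4,3) = 0.6839; S(4,4) = 0.4139
Terminal payoffs V(N, i) = max(K - S_T, 0):
  V(4,0) = 0.000000; V(4,1) = 0.000000; V(4,2) = 0.000000; V(4,3) = 0.366089; V(4,4) = 0.636076
Backward induction: V(k, i) = exp(-r*dt) * [p * V(k+1, i) + (1-p) * V(k+1, i+1)].
  V(3,0) = exp(-r*dt) * [p*0.000000 + (1-p)*0.000000] = 0.000000
  V(3,1) = exp(-r*dt) * [p*0.000000 + (1-p)*0.000000] = 0.000000
  V(3,2) = exp(-r*dt) * [p*0.000000 + (1-p)*0.366089] = 0.181877
  V(3,3) = exp(-r*dt) * [p*0.366089 + (1-p)*0.636076] = 0.490737
  V(2,0) = exp(-r*dt) * [p*0.000000 + (1-p)*0.000000] = 0.000000
  V(2,1) = exp(-r*dt) * [p*0.000000 + (1-p)*0.181877] = 0.090359
  V(2,2) = exp(-r*dt) * [p*0.181877 + (1-p)*0.490737] = 0.330610
  V(1,0) = exp(-r*dt) * [p*0.000000 + (1-p)*0.090359] = 0.044891
  V(1,1) = exp(-r*dt) * [p*0.090359 + (1-p)*0.330610] = 0.207377
  V(0,0) = exp(-r*dt) * [p*0.044891 + (1-p)*0.207377] = 0.124453


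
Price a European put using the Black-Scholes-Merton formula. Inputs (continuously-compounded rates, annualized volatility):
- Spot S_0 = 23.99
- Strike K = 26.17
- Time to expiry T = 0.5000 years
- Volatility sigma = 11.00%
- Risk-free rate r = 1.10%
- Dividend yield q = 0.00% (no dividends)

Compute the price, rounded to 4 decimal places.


d1 = (ln(S/K) + (r - q + 0.5*sigma^2) * T) / (sigma * sqrt(T)) = -1.00861248
d2 = d1 - sigma * sqrt(T) = -1.08639423
exp(-rT) = 0.99451510; exp(-qT) = 1.00000000
P = K * exp(-rT) * N(-d2) - S_0 * exp(-qT) * N(-d1)
N(-d1) = 0.84341974; N(-d2) = 0.86134769
P = 26.1700 * 0.99451510 * 0.86134769 - 23.9900 * 1.00000000 * 0.84341974 = 2.1842

Answer: Price = 2.1842


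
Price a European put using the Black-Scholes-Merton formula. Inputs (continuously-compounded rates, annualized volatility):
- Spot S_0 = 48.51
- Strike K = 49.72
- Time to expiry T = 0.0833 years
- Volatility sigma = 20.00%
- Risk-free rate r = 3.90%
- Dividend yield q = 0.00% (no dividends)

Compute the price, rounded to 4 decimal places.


Answer: Price = 1.7300

Derivation:
d1 = (ln(S/K) + (r - q + 0.5*sigma^2) * T) / (sigma * sqrt(T)) = -0.34167387
d2 = d1 - sigma * sqrt(T) = -0.39939735
exp(-rT) = 0.99675657; exp(-qT) = 1.00000000
P = K * exp(-rT) * N(-d2) - S_0 * exp(-qT) * N(-d1)
N(-d1) = 0.63370183; N(-d2) = 0.65519978
P = 49.7200 * 0.99675657 * 0.65519978 - 48.5100 * 1.00000000 * 0.63370183 = 1.7300


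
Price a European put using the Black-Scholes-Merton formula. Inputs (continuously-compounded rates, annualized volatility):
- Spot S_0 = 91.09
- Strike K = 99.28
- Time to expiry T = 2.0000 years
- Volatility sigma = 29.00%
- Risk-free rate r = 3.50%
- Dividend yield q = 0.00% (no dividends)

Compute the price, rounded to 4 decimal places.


Answer: Price = 15.6703

Derivation:
d1 = (ln(S/K) + (r - q + 0.5*sigma^2) * T) / (sigma * sqrt(T)) = 0.16581383
d2 = d1 - sigma * sqrt(T) = -0.24430810
exp(-rT) = 0.93239382; exp(-qT) = 1.00000000
P = K * exp(-rT) * N(-d2) - S_0 * exp(-qT) * N(-d1)
N(-d1) = 0.43415173; N(-d2) = 0.59650390
P = 99.2800 * 0.93239382 * 0.59650390 - 91.0900 * 1.00000000 * 0.43415173 = 15.6703


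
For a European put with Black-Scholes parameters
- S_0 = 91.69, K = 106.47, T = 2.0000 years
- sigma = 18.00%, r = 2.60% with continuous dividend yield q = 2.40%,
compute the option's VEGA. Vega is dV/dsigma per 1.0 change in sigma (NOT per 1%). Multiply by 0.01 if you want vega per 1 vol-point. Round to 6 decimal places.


Answer: Vega = 44.675938

Derivation:
d1 = -0.4441020801; d2 = -0.6986605214
phi(d1) = 0.3614788078; exp(-qT) = 0.9531337871; exp(-rT) = 0.9493288668
Vega = S * exp(-qT) * phi(d1) * sqrt(T) = 91.6900 * 0.9531337871 * 0.3614788078 * 1.4142135624 = 44.675938


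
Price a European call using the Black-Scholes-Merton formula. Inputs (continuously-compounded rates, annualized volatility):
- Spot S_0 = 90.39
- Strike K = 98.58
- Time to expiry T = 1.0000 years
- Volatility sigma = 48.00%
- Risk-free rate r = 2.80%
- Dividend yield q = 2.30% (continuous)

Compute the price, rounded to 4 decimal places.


Answer: Price = 13.9539

Derivation:
d1 = (ln(S/K) + (r - q + 0.5*sigma^2) * T) / (sigma * sqrt(T)) = 0.06971925
d2 = d1 - sigma * sqrt(T) = -0.41028075
exp(-rT) = 0.97238837; exp(-qT) = 0.97726248
C = S_0 * exp(-qT) * N(d1) - K * exp(-rT) * N(d2)
N(d1) = 0.52779144; N(d2) = 0.34080001
C = 90.3900 * 0.97726248 * 0.52779144 - 98.5800 * 0.97238837 * 0.34080001 = 13.9539


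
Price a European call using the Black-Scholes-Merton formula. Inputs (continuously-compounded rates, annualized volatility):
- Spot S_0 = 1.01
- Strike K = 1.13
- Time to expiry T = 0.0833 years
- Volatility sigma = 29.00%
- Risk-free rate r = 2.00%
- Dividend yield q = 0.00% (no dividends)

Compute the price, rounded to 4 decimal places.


d1 = (ln(S/K) + (r - q + 0.5*sigma^2) * T) / (sigma * sqrt(T)) = -1.27956702
d2 = d1 - sigma * sqrt(T) = -1.36326607
exp(-rT) = 0.99833539; exp(-qT) = 1.00000000
C = S_0 * exp(-qT) * N(d1) - K * exp(-rT) * N(d2)
N(d1) = 0.10034873; N(d2) = 0.08639934
C = 1.0100 * 1.00000000 * 0.10034873 - 1.1300 * 0.99833539 * 0.08639934 = 0.0039

Answer: Price = 0.0039


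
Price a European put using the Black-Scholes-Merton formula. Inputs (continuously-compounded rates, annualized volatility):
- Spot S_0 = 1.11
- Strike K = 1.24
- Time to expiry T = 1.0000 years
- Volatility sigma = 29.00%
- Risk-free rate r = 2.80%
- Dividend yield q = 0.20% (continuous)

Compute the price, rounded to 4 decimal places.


d1 = (ln(S/K) + (r - q + 0.5*sigma^2) * T) / (sigma * sqrt(T)) = -0.14724608
d2 = d1 - sigma * sqrt(T) = -0.43724608
exp(-rT) = 0.97238837; exp(-qT) = 0.99800200
P = K * exp(-rT) * N(-d2) - S_0 * exp(-qT) * N(-d1)
N(-d1) = 0.55853111; N(-d2) = 0.66903355
P = 1.2400 * 0.97238837 * 0.66903355 - 1.1100 * 0.99800200 * 0.55853111 = 0.1880

Answer: Price = 0.1880


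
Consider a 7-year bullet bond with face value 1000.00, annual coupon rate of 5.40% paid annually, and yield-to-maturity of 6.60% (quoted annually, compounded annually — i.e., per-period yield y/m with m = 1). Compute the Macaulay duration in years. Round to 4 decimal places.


Coupon per period c = face * coupon_rate / m = 54.000000
Periods per year m = 1; per-period yield y/m = 0.066000
Number of cashflows N = 7
Cashflows (t years, CF_t, discount factor 1/(1+y/m)^(m*t), PV):
  t = 1.0000: CF_t = 54.000000, DF = 0.938086, PV = 50.656660
  t = 2.0000: CF_t = 54.000000, DF = 0.880006, PV = 47.520319
  t = 3.0000: CF_t = 54.000000, DF = 0.825521, PV = 44.578161
  t = 4.0000: CF_t = 54.000000, DF = 0.774410, PV = 41.818162
  t = 5.0000: CF_t = 54.000000, DF = 0.726464, PV = 39.229045
  t = 6.0000: CF_t = 54.000000, DF = 0.681486, PV = 36.800230
  t = 7.0000: CF_t = 1054.000000, DF = 0.639292, PV = 673.814229
Price P = sum_t PV_t = 934.416807
Macaulay numerator sum_t t * PV_t:
  t * PV_t at t = 1.0000: 50.656660
  t * PV_t at t = 2.0000: 95.040639
  t * PV_t at t = 3.0000: 133.734482
  t * PV_t at t = 4.0000: 167.272648
  t * PV_t at t = 5.0000: 196.145225
  t * PV_t at t = 6.0000: 220.801379
  t * PV_t at t = 7.0000: 4716.699606
Macaulay duration D = (sum_t t * PV_t) / P = 5580.350640 / 934.416807 = 5.972014

Answer: Macaulay duration = 5.9720 years


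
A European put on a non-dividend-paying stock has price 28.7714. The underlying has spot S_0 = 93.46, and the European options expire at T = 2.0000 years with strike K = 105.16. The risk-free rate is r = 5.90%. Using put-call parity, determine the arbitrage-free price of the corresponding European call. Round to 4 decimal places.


Put-call parity: C - P = S_0 * exp(-qT) - K * exp(-rT).
S_0 * exp(-qT) = 93.4600 * 1.00000000 = 93.46000000
K * exp(-rT) = 105.1600 * 0.88869605 = 93.45527689
C = P + S*exp(-qT) - K*exp(-rT)
C = 28.7714 + 93.46000000 - 93.45527689 = 28.7761

Answer: Call price = 28.7761


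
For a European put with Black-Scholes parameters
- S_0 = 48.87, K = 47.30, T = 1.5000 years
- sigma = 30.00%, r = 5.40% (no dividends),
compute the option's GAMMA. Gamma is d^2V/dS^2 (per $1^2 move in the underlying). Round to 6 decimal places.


d1 = 0.4930371487; d2 = 0.1256136873
phi(d1) = 0.3532845881; exp(-qT) = 1.0000000000; exp(-rT) = 0.9221936914
Gamma = exp(-qT) * phi(d1) / (S * sigma * sqrt(T)) = 1.0000000000 * 0.3532845881 / (48.8700 * 0.3000 * 1.2247448714) = 0.019675

Answer: Gamma = 0.019675


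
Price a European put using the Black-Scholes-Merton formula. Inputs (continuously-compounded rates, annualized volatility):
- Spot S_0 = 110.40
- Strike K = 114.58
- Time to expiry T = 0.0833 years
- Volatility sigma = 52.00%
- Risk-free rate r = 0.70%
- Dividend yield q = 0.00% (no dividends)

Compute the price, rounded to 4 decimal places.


d1 = (ln(S/K) + (r - q + 0.5*sigma^2) * T) / (sigma * sqrt(T)) = -0.16869469
d2 = d1 - sigma * sqrt(T) = -0.31877573
exp(-rT) = 0.99941707; exp(-qT) = 1.00000000
P = K * exp(-rT) * N(-d2) - S_0 * exp(-qT) * N(-d1)
N(-d1) = 0.56698160; N(-d2) = 0.62505171
P = 114.5800 * 0.99941707 * 0.62505171 - 110.4000 * 1.00000000 * 0.56698160 = 8.9819

Answer: Price = 8.9819


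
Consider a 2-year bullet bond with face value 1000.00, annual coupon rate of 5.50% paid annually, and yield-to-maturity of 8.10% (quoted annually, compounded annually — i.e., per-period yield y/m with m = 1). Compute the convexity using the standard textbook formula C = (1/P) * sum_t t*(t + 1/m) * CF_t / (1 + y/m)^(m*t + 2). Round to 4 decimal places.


Coupon per period c = face * coupon_rate / m = 55.000000
Periods per year m = 1; per-period yield y/m = 0.081000
Number of cashflows N = 2
Cashflows (t years, CF_t, discount factor 1/(1+y/m)^(m*t), PV):
  t = 1.0000: CF_t = 55.000000, DF = 0.925069, PV = 50.878816
  t = 2.0000: CF_t = 1055.000000, DF = 0.855753, PV = 902.819793
Price P = sum_t PV_t = 953.698609
Convexity numerator sum_t t*(t + 1/m) * CF_t / (1+y/m)^(m*t + 2):
  t = 1.0000: term = 87.079435
  t = 2.0000: term = 4635.546418
Convexity = (1/P) * sum = 4722.625853 / 953.698609 = 4.951906

Answer: Convexity = 4.9519


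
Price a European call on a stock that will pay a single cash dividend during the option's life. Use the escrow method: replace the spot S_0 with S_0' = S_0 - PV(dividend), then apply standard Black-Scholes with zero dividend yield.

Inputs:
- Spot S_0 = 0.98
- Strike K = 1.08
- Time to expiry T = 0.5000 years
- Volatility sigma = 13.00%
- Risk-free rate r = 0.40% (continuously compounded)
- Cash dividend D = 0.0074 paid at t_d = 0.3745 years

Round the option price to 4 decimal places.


PV(D) = D * exp(-r * t_d) = 0.0074 * 0.99850312 = 0.00738892
S_0' = S_0 - PV(D) = 0.9800 - 0.00738892 = 0.97261108
d1 = (ln(S_0'/K) + (r + sigma^2/2)*T) / (sigma*sqrt(T)) = -1.07161525
d2 = d1 - sigma*sqrt(T) = -1.16353913
exp(-rT) = 0.99800200
N(d1) = 0.14194644; N(d2) = 0.12230542
C = S_0' * N(d1) - K * exp(-rT) * N(d2) = 0.97261108 * 0.14194644 - 1.0800 * 0.99800200 * 0.12230542 = 0.0062

Answer: Price = 0.0062


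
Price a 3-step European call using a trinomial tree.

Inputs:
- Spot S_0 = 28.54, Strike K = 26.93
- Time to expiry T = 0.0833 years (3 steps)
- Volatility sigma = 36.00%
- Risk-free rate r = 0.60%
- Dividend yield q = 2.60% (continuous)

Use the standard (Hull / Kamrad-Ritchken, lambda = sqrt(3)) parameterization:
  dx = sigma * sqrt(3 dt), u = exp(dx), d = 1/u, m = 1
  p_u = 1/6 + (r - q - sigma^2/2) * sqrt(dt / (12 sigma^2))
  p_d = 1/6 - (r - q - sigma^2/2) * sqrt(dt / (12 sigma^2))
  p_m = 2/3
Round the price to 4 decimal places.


dt = T/N = 0.027767; dx = sigma*sqrt(3*dt) = 0.103902
u = exp(dx) = 1.109492; d = 1/u = 0.901313
p_u = 0.155336, p_m = 0.666667, p_d = 0.177998
Discount per step: exp(-r*dt) = 0.999833
Stock lattice S(k, j) with j the centered position index:
  k=0: S(0,+0) = 28.5400
  k=1: S(1,-1) = 25.7235; S(1,+0) = 28.5400; S(1,+1) = 31.6649
  k=2: S(2,-2) = 23.1849; S(2,-1) = 25.7235; S(2,+0) = 28.5400; S(2,+1) = 31.6649; S(2,+2) = 35.1320
  k=3: S(3,-3) = 20.8969; S(3,-2) = 23.1849; S(3,-1) = 25.7235; S(3,+0) = 28.5400; S(3,+1) = 31.6649; S(3,+2) = 35.1320; S(3,+3) = 38.9786
Terminal payoffs V(N, j) = max(S_T - K, 0):
  V(3,-3) = 0.000000; V(3,-2) = 0.000000; V(3,-1) = 0.000000; V(3,+0) = 1.610000; V(3,+1) = 4.734902; V(3,+2) = 8.201956; V(3,+3) = 12.048624
Backward induction: V(k, j) = exp(-r*dt) * [p_u * V(k+1, j+1) + p_m * V(k+1, j) + p_d * V(k+1, j-1)]
  V(2,-2) = exp(-r*dt) * [p_u*0.000000 + p_m*0.000000 + p_d*0.000000] = 0.000000
  V(2,-1) = exp(-r*dt) * [p_u*1.610000 + p_m*0.000000 + p_d*0.000000] = 0.250049
  V(2,+0) = exp(-r*dt) * [p_u*4.734902 + p_m*1.610000 + p_d*0.000000] = 1.808532
  V(2,+1) = exp(-r*dt) * [p_u*8.201956 + p_m*4.734902 + p_d*1.610000] = 4.716449
  V(2,+2) = exp(-r*dt) * [p_u*12.048624 + p_m*8.201956 + p_d*4.734902] = 8.180991
  V(1,-1) = exp(-r*dt) * [p_u*1.808532 + p_m*0.250049 + p_d*0.000000] = 0.447554
  V(1,+0) = exp(-r*dt) * [p_u*4.716449 + p_m*1.808532 + p_d*0.250049] = 1.982499
  V(1,+1) = exp(-r*dt) * [p_u*8.180991 + p_m*4.716449 + p_d*1.808532] = 4.736225
  V(0,+0) = exp(-r*dt) * [p_u*4.736225 + p_m*1.982499 + p_d*0.447554] = 2.136678

Answer: Price = V(0,0) = 2.1367


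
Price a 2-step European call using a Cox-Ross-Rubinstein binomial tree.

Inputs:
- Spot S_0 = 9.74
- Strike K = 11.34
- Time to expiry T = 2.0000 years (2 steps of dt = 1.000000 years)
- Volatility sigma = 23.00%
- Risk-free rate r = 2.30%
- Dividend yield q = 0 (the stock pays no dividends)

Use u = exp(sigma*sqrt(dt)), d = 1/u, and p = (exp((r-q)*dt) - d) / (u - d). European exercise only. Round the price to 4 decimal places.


Answer: Price = V(0,0) = 0.9487

Derivation:
dt = T/N = 1.000000
u = exp(sigma*sqrt(dt)) = 1.258600; d = 1/u = 0.794534
p = (exp((r-q)*dt) - d) / (u - d) = 0.492888
Discount per step: exp(-r*dt) = 0.977262
Stock lattice S(k, i) with i counting down-moves:
  k=0: S(0,0) = 9.7400
  k=1: S(1,0) = 12.2588; S(1,1) = 7.7388
  k=2: S(2,0) = 15.4289; S(2,1) = 9.7400; S(2,2) = 6.1487
Terminal payoffs V(N, i) = max(S_T - K, 0):
  V(2,0) = 4.088881; V(2,1) = 0.000000; V(2,2) = 0.000000
Backward induction: V(k, i) = exp(-r*dt) * [p * V(k+1, i) + (1-p) * V(k+1, i+1)].
  V(1,0) = exp(-r*dt) * [p*4.088881 + (1-p)*0.000000] = 1.969537
  V(1,1) = exp(-r*dt) * [p*0.000000 + (1-p)*0.000000] = 0.000000
  V(0,0) = exp(-r*dt) * [p*1.969537 + (1-p)*0.000000] = 0.948689


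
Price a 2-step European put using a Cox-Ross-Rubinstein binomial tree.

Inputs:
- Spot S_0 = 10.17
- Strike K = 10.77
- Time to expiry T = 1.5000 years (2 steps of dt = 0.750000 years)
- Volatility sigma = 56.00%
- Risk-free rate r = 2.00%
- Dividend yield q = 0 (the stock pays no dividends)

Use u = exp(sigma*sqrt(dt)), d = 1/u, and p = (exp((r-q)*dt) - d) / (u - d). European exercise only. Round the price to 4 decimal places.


Answer: Price = V(0,0) = 2.7260

Derivation:
dt = T/N = 0.750000
u = exp(sigma*sqrt(dt)) = 1.624133; d = 1/u = 0.615713
p = (exp((r-q)*dt) - d) / (u - d) = 0.396065
Discount per step: exp(-r*dt) = 0.985112
Stock lattice S(k, i) with i counting down-moves:
  k=0: S(0,0) = 10.1700
  k=1: S(1,0) = 16.5174; S(1,1) = 6.2618
  k=2: S(2,0) = 26.8265; S(2,1) = 10.1700; S(2,2) = 3.8555
Terminal payoffs V(N, i) = max(K - S_T, 0):
  V(2,0) = 0.000000; V(2,1) = 0.600000; V(2,2) = 6.914527
Backward induction: V(k, i) = exp(-r*dt) * [p * V(k+1, i) + (1-p) * V(k+1, i+1)].
  V(1,0) = exp(-r*dt) * [p*0.000000 + (1-p)*0.600000] = 0.356966
  V(1,1) = exp(-r*dt) * [p*0.600000 + (1-p)*6.914527] = 4.347854
  V(0,0) = exp(-r*dt) * [p*0.356966 + (1-p)*4.347854] = 2.726004


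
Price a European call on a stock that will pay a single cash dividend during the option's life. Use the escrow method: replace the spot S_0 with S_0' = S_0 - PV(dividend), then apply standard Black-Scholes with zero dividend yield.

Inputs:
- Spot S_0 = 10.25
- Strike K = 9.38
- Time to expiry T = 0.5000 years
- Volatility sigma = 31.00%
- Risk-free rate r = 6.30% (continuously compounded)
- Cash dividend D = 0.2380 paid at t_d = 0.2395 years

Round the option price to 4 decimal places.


PV(D) = D * exp(-r * t_d) = 0.2380 * 0.98502476 = 0.23443589
S_0' = S_0 - PV(D) = 10.2500 - 0.23443589 = 10.01556411
d1 = (ln(S_0'/K) + (r + sigma^2/2)*T) / (sigma*sqrt(T)) = 0.55238968
d2 = d1 - sigma*sqrt(T) = 0.33318657
exp(-rT) = 0.96899096
N(d1) = 0.70965930; N(d2) = 0.63050327
C = S_0' * N(d1) - K * exp(-rT) * N(d2) = 10.01556411 * 0.70965930 - 9.3800 * 0.96899096 * 0.63050327 = 1.3769

Answer: Price = 1.3769


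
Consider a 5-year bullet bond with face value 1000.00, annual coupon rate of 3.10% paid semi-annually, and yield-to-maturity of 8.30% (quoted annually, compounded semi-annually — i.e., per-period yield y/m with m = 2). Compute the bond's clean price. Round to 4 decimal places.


Coupon per period c = face * coupon_rate / m = 15.500000
Periods per year m = 2; per-period yield y/m = 0.041500
Number of cashflows N = 10
Cashflows (t years, CF_t, discount factor 1/(1+y/m)^(m*t), PV):
  t = 0.5000: CF_t = 15.500000, DF = 0.960154, PV = 14.882381
  t = 1.0000: CF_t = 15.500000, DF = 0.921895, PV = 14.289372
  t = 1.5000: CF_t = 15.500000, DF = 0.885161, PV = 13.719993
  t = 2.0000: CF_t = 15.500000, DF = 0.849890, PV = 13.173301
  t = 2.5000: CF_t = 15.500000, DF = 0.816025, PV = 12.648392
  t = 3.0000: CF_t = 15.500000, DF = 0.783510, PV = 12.144400
  t = 3.5000: CF_t = 15.500000, DF = 0.752290, PV = 11.660489
  t = 4.0000: CF_t = 15.500000, DF = 0.722314, PV = 11.195861
  t = 4.5000: CF_t = 15.500000, DF = 0.693532, PV = 10.749747
  t = 5.0000: CF_t = 1015.500000, DF = 0.665897, PV = 676.218713
Price P = sum_t PV_t = 790.682649

Answer: Price = 790.6826
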